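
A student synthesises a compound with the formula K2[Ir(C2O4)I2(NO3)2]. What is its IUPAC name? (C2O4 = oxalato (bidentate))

potassium diiododinitratooxalatoiridate(IV)

The 2 potassium counter-ions carry a total charge of +2, so each complex ion is 2−.
Ligand charges: 1×oxalato (-2 each), 2×nitrato (-1 each), 2×iodo (-1 each); total -6. So Ir + (-6) = 2−, giving Ir = +4.
The complex ion is anionic, so iridium takes the -ate form iridate(IV).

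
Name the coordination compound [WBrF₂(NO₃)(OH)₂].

There is no counter-ion, so the complex is neutral overall.
Ligand charges: 1×bromo (-1 each), 1×nitrato (-1 each), 2×hydroxo (-1 each), 2×fluoro (-1 each); total -6. So W + (-6) = 0, giving W = +6.
Ligands are named alphabetically: bromo before fluoro before hydroxo before nitrato.

bromodifluorodihydroxonitratotungsten(VI)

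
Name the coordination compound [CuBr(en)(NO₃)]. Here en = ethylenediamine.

There is no counter-ion, so the complex is neutral overall.
Ligand charges: 1×nitrato (-1 each), 1×bromo (-1 each), 1×ethylenediamine (neutral); total -2. So Cu + (-2) = 0, giving Cu = +2.
Ligands are named alphabetically: bromo before ethylenediamine before nitrato.

bromo(ethylenediamine)nitratocopper(II)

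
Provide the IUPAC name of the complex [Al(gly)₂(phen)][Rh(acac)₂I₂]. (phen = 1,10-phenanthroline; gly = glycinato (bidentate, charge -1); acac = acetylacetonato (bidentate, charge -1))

Both ions are complex: the cation is named first with the plain metal name, the anion second with the -ate form; each ion's ligands are alphabetised independently.
Aluminium is always +3 in its complexes; the cation's ligand charges sum to -2, so the complex cation is 1+.
A 1:1 salt means the anion carries the equal and opposite charge, 1−.
Anion: ligand charges sum to -4; for the ion to be 1−, Rh = +3.

bis(glycinato)(1,10-phenanthroline)aluminium(III) bis(acetylacetonato)diiodorhodate(III)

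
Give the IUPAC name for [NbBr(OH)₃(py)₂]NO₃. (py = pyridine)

bromotrihydroxobis(pyridine)niobium(V) nitrate

The 1 nitrate counter-ion carries a total charge of -1, so each complex ion is 1+.
Ligand charges: 1×bromo (-1 each), 3×hydroxo (-1 each), 2×pyridine (neutral); total -4. So Nb + (-4) = 1+, giving Nb = +5.
Ligands are named alphabetically: bromo before hydroxo before pyridine.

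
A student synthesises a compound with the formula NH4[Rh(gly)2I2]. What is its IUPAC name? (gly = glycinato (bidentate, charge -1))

ammonium bis(glycinato)diiodorhodate(III)

The 1 ammonium counter-ion carries a total charge of +1, so each complex ion is 1−.
Ligand charges: 2×glycinato (-1 each), 2×iodo (-1 each); total -4. So Rh + (-4) = 1−, giving Rh = +3.
Ligands are named alphabetically: glycinato before iodo.
The complex ion is anionic, so rhodium takes the -ate form rhodate(III).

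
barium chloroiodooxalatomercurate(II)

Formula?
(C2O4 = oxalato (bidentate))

Ba[Hg(C2O4)ClI]

Ligands: 1 chloro (Cl, -1), 1 iodo (I, -1), 1 oxalato (C2O4, -2). Ligand charge sum = -4.
Charge balance with barium (+2) requires 1 complex ion per 1 barium.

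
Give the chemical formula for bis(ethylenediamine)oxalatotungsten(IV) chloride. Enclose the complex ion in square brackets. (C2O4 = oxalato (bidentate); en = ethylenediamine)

Ligands: 1 oxalato (C2O4, -2), 2 ethylenediamine (en, neutral). Ligand charge sum = -2.
With W in oxidation state +4, the complex ion is [W...]^2+.
Charge balance with chloride (-1) requires 1 complex ion per 2 chloride.

[W(C2O4)(en)2]Cl2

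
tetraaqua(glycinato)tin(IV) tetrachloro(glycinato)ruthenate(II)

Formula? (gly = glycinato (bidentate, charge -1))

Cation [Sn…]: ligand charges -1, Sn(IV) ⇒ ion charge 3+.
Anion [Ru…]: ligand charges -5, Ru(II) ⇒ ion charge 3−.
One 3+ cation balances one 3− anion.

[Sn(gly)(H2O)4][RuCl4(gly)]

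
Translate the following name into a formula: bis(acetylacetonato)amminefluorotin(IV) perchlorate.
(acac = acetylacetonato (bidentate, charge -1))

Ligands: 2 acetylacetonato (acac, -1), 1 fluoro (F, -1), 1 ammine (NH3, neutral). Ligand charge sum = -3.
Charge balance with perchlorate (-1) requires 1 complex ion per 1 perchlorate.

[Sn(acac)2F(NH3)]ClO4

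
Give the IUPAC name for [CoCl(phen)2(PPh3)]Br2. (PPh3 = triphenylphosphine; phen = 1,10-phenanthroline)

The 2 bromide counter-ions carry a total charge of -2, so each complex ion is 2+.
Ligand charges: 1×triphenylphosphine (neutral), 2×1,10-phenanthroline (neutral), 1×chloro (-1 each); total -1. So Co + (-1) = 2+, giving Co = +3.
Ligands are named alphabetically: chloro before phenanthroline before triphenylphosphine.

chlorobis(1,10-phenanthroline)(triphenylphosphine)cobalt(III) bromide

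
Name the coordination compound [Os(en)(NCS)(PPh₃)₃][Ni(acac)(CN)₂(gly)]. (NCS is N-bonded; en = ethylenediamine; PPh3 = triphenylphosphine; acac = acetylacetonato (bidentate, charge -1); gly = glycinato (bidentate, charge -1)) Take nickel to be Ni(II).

Ni is given as +2; the anion's ligand charges sum to -4, so the complex anion is 2−.
A 1:1 salt means the cation carries the equal and opposite charge, 2+.
Cation: ligand charges sum to -1; for the ion to be 2+, Os = +3.

(ethylenediamine)isothiocyanatotris(triphenylphosphine)osmium(III) (acetylacetonato)dicyano(glycinato)nickelate(II)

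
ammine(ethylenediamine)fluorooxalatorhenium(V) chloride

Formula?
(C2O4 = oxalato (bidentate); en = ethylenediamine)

[Re(C2O4)(en)F(NH3)]Cl2

Ligands: 1 oxalato (C2O4, -2), 1 fluoro (F, -1), 1 ammine (NH3, neutral), 1 ethylenediamine (en, neutral). Ligand charge sum = -3.
With Re in oxidation state +5, the complex ion is [Re...]^2+.
Charge balance with chloride (-1) requires 1 complex ion per 2 chloride.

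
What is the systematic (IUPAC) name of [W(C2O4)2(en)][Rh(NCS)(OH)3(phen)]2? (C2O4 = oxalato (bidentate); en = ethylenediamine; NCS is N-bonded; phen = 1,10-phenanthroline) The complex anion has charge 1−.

(ethylenediamine)dioxalatotungsten(VI) trihydroxoisothiocyanato(1,10-phenanthroline)rhodate(III)

Both ions are complex: the cation is named first with the plain metal name, the anion second with the -ate form; each ion's ligands are alphabetised independently.
The complex anion is given as 1−; its ligand charges sum to -4, so Rh = +3.
With 2 anions per cation, the cation must be 2×1 = 2+.
Cation: ligand charges sum to -4; for the ion to be 2+, W = +6.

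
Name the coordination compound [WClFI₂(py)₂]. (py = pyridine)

chlorofluorodiiodobis(pyridine)tungsten(IV)

There is no counter-ion, so the complex is neutral overall.
Ligand charges: 2×pyridine (neutral), 1×chloro (-1 each), 2×iodo (-1 each), 1×fluoro (-1 each); total -4. So W + (-4) = 0, giving W = +4.
Ligands are named alphabetically: chloro before fluoro before iodo before pyridine.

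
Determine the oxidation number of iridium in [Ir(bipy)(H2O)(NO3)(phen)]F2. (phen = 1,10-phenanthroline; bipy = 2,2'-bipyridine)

2 fluoride outside the brackets (-1 each) → the complex ion is 2+.
Ligand charges: 1×phen neutral; 1×H2O neutral; 1×NO3 = -1; 1×bipy neutral; sum -1.
Ir + (-1) = 2+ ⇒ Ir is +3.

+3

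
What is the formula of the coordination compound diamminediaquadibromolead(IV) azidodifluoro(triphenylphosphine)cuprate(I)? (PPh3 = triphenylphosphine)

Cation [Pb…]: ligand charges -2, Pb(IV) ⇒ ion charge 2+.
Anion [Cu…]: ligand charges -3, Cu(I) ⇒ ion charge 2−.
One 2+ cation balances one 2− anion.

[PbBr2(H2O)2(NH3)2][CuF2(N3)(PPh3)]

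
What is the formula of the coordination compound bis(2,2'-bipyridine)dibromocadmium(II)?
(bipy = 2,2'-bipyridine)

Ligands: 2 2,2'-bipyridine (bipy, neutral), 2 bromo (Br, -1). Ligand charge sum = -2.
With Cd in oxidation state +2, the complex ion is [Cd...].

[Cd(bipy)2Br2]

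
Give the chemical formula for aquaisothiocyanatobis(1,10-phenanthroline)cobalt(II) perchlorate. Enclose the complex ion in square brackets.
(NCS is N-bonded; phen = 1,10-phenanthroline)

Ligands: 1 isothiocyanato (NCS, -1), 2 1,10-phenanthroline (phen, neutral), 1 aqua (H2O, neutral). Ligand charge sum = -1.
Charge balance with perchlorate (-1) requires 1 complex ion per 1 perchlorate.

[Co(H2O)(NCS)(phen)2]ClO4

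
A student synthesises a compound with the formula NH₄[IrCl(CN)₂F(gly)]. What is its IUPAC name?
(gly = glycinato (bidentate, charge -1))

ammonium chlorodicyanofluoro(glycinato)iridate(IV)

The 1 ammonium counter-ion carries a total charge of +1, so each complex ion is 1−.
Ligand charges: 2×cyano (-1 each), 1×glycinato (-1 each), 1×fluoro (-1 each), 1×chloro (-1 each); total -5. So Ir + (-5) = 1−, giving Ir = +4.
Ligands are named alphabetically: chloro before cyano before fluoro before glycinato.
The complex ion is anionic, so iridium takes the -ate form iridate(IV).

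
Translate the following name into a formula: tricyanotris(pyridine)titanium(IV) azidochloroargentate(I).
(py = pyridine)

Cation [Ti…]: ligand charges -3, Ti(IV) ⇒ ion charge 1+.
Anion [Ag…]: ligand charges -2, Ag(I) ⇒ ion charge 1−.
One 1+ cation balances one 1− anion.

[Ti(CN)3(py)3][AgCl(N3)]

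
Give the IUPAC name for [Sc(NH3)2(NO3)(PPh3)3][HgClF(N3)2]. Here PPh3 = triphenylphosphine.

diamminenitratotris(triphenylphosphine)scandium(III) diazidochlorofluoromercurate(II)

Scandium is always +3 in its complexes; the cation's ligand charges sum to -1, so the complex cation is 2+.
A 1:1 salt means the anion carries the equal and opposite charge, 2−.
Anion: ligand charges sum to -4; for the ion to be 2−, Hg = +2.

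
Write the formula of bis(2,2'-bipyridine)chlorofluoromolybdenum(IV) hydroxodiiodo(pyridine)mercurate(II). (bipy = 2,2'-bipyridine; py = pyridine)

[Mo(bipy)2ClF][HgI2(OH)(py)]2

Cation [Mo…]: ligand charges -2, Mo(IV) ⇒ ion charge 2+.
Anion [Hg…]: ligand charges -3, Hg(II) ⇒ ion charge 1−.
One 2+ cation requires 2 of the 1− anion.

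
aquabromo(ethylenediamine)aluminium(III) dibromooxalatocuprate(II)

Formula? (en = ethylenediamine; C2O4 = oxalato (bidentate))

Cation [Al…]: ligand charges -1, Al(III) ⇒ ion charge 2+.
Anion [Cu…]: ligand charges -4, Cu(II) ⇒ ion charge 2−.
One 2+ cation balances one 2− anion.

[AlBr(en)(H2O)][CuBr2(C2O4)]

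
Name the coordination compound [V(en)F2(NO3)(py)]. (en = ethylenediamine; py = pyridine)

There is no counter-ion, so the complex is neutral overall.
Ligand charges: 1×nitrato (-1 each), 1×ethylenediamine (neutral), 1×pyridine (neutral), 2×fluoro (-1 each); total -3. So V + (-3) = 0, giving V = +3.
Ligands are named alphabetically: ethylenediamine before fluoro before nitrato before pyridine.

(ethylenediamine)difluoronitrato(pyridine)vanadium(III)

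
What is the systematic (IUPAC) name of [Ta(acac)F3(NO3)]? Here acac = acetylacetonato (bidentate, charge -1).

There is no counter-ion, so the complex is neutral overall.
Ligand charges: 3×fluoro (-1 each), 1×acetylacetonato (-1 each), 1×nitrato (-1 each); total -5. So Ta + (-5) = 0, giving Ta = +5.
Ligands are named alphabetically: acetylacetonato before fluoro before nitrato.

(acetylacetonato)trifluoronitratotantalum(V)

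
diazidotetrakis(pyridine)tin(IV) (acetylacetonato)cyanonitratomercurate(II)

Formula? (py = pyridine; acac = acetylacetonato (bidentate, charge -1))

[Sn(N3)2(py)4][Hg(acac)(CN)(NO3)]2

Cation [Sn…]: ligand charges -2, Sn(IV) ⇒ ion charge 2+.
Anion [Hg…]: ligand charges -3, Hg(II) ⇒ ion charge 1−.
One 2+ cation requires 2 of the 1− anion.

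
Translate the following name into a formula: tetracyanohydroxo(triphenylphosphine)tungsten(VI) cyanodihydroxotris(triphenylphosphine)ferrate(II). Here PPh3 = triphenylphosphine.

[W(CN)4(OH)(PPh3)][Fe(CN)(OH)2(PPh3)3]

Cation [W…]: ligand charges -5, W(VI) ⇒ ion charge 1+.
Anion [Fe…]: ligand charges -3, Fe(II) ⇒ ion charge 1−.
One 1+ cation balances one 1− anion.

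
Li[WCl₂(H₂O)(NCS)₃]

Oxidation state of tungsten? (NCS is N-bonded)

+4

1 lithium outside the brackets (+1 each) → the complex ion is 1−.
Ligand charges: 1×H2O neutral; 3×NCS = -3; 2×Cl = -2; sum -5.
W + (-5) = 1− ⇒ W is +4.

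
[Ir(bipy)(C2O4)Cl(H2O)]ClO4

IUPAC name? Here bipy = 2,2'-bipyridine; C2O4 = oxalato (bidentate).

The 1 perchlorate counter-ion carries a total charge of -1, so each complex ion is 1+.
Ligand charges: 1×chloro (-1 each), 1×aqua (neutral), 1×2,2'-bipyridine (neutral), 1×oxalato (-2 each); total -3. So Ir + (-3) = 1+, giving Ir = +4.
Ligands are named alphabetically: aqua before bipyridine before chloro before oxalato.

aqua(2,2'-bipyridine)chlorooxalatoiridium(IV) perchlorate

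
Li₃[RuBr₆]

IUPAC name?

lithium hexabromoruthenate(III)

The 3 lithium counter-ions carry a total charge of +3, so each complex ion is 3−.
Ligand charges: 6×bromo (-1 each); total -6. So Ru + (-6) = 3−, giving Ru = +3.
The complex ion is anionic, so ruthenium takes the -ate form ruthenate(III).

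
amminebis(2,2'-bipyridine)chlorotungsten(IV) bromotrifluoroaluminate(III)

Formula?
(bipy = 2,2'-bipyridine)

Cation [W…]: ligand charges -1, W(IV) ⇒ ion charge 3+.
Anion [Al…]: ligand charges -4, Al(III) ⇒ ion charge 1−.
One 3+ cation requires 3 of the 1− anion.

[W(bipy)2Cl(NH3)][AlBrF3]3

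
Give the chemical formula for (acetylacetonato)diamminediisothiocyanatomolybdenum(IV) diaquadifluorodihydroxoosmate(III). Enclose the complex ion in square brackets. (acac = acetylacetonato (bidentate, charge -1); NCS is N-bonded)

[Mo(acac)(NCS)2(NH3)2][OsF2(H2O)2(OH)2]

Cation [Mo…]: ligand charges -3, Mo(IV) ⇒ ion charge 1+.
Anion [Os…]: ligand charges -4, Os(III) ⇒ ion charge 1−.
One 1+ cation balances one 1− anion.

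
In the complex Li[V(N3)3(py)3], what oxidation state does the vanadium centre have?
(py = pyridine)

+2

1 lithium outside the brackets (+1 each) → the complex ion is 1−.
Ligand charges: 3×py neutral; 3×N3 = -3; sum -3.
V + (-3) = 1− ⇒ V is +2.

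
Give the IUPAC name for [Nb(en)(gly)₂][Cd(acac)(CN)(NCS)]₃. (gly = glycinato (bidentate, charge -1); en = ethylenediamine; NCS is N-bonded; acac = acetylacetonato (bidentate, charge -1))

(ethylenediamine)bis(glycinato)niobium(V) (acetylacetonato)cyanoisothiocyanatocadmate(II)

Both ions are complex: the cation is named first with the plain metal name, the anion second with the -ate form; each ion's ligands are alphabetised independently.
Cadmium is always +2 in its complexes; the anion's ligand charges sum to -3, so the complex anion is 1−.
With 3 anions per cation, the cation must be 3×1 = 3+.
Cation: ligand charges sum to -2; for the ion to be 3+, Nb = +5.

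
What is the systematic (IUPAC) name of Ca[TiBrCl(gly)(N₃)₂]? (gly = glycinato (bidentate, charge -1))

calcium diazidobromochloro(glycinato)titanate(III)

The 1 calcium counter-ion carries a total charge of +2, so each complex ion is 2−.
Ligand charges: 1×chloro (-1 each), 2×azido (-1 each), 1×bromo (-1 each), 1×glycinato (-1 each); total -5. So Ti + (-5) = 2−, giving Ti = +3.
The complex ion is anionic, so titanium takes the -ate form titanate(III).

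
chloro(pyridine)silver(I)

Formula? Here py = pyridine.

Ligands: 1 chloro (Cl, -1), 1 pyridine (py, neutral). Ligand charge sum = -1.
With Ag in oxidation state +1, the complex ion is [Ag...].

[AgCl(py)]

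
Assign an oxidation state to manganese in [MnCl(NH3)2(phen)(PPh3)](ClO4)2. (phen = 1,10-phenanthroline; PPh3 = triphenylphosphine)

+3

2 perchlorate outside the brackets (-1 each) → the complex ion is 2+.
Ligand charges: 1×phen neutral; 2×NH3 neutral; 1×PPh3 neutral; 1×Cl = -1; sum -1.
Mn + (-1) = 2+ ⇒ Mn is +3.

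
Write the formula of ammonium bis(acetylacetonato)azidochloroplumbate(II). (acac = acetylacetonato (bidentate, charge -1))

Ligands: 1 azido (N3, -1), 2 acetylacetonato (acac, -1), 1 chloro (Cl, -1). Ligand charge sum = -4.
With Pb in oxidation state +2, the complex ion is [Pb...]^2−.
Charge balance with ammonium (+1) requires 1 complex ion per 2 ammonium.

(NH4)2[Pb(acac)2Cl(N3)]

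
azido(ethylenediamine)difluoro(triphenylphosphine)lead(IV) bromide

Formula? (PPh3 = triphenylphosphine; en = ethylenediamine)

[Pb(en)F2(N3)(PPh3)]Br

Ligands: 2 fluoro (F, -1), 1 triphenylphosphine (PPh3, neutral), 1 ethylenediamine (en, neutral), 1 azido (N3, -1). Ligand charge sum = -3.
With Pb in oxidation state +4, the complex ion is [Pb...]^1+.
Charge balance with bromide (-1) requires 1 complex ion per 1 bromide.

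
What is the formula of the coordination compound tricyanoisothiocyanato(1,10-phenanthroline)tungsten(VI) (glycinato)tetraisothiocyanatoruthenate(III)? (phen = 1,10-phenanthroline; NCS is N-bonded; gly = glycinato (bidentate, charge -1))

[W(CN)3(NCS)(phen)][Ru(gly)(NCS)4]

Cation [W…]: ligand charges -4, W(VI) ⇒ ion charge 2+.
Anion [Ru…]: ligand charges -5, Ru(III) ⇒ ion charge 2−.
One 2+ cation balances one 2− anion.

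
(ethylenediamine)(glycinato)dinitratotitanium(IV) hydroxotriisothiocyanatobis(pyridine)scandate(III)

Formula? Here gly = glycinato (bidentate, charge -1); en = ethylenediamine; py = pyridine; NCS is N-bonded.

Cation [Ti…]: ligand charges -3, Ti(IV) ⇒ ion charge 1+.
Anion [Sc…]: ligand charges -4, Sc(III) ⇒ ion charge 1−.
One 1+ cation balances one 1− anion.

[Ti(en)(gly)(NO3)2][Sc(NCS)3(OH)(py)2]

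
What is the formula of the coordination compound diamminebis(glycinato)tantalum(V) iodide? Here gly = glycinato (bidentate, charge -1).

Ligands: 2 ammine (NH3, neutral), 2 glycinato (gly, -1). Ligand charge sum = -2.
Charge balance with iodide (-1) requires 1 complex ion per 3 iodide.

[Ta(gly)2(NH3)2]I3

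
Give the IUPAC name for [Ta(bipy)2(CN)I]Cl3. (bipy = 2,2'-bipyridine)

bis(2,2'-bipyridine)cyanoiodotantalum(V) chloride

The 3 chloride counter-ions carry a total charge of -3, so each complex ion is 3+.
Ligand charges: 1×cyano (-1 each), 1×iodo (-1 each), 2×2,2'-bipyridine (neutral); total -2. So Ta + (-2) = 3+, giving Ta = +5.
Ligands are named alphabetically: bipyridine before cyano before iodo.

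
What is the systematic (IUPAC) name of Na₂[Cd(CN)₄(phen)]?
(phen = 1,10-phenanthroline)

sodium tetracyano(1,10-phenanthroline)cadmate(II)

The 2 sodium counter-ions carry a total charge of +2, so each complex ion is 2−.
Ligand charges: 4×cyano (-1 each), 1×1,10-phenanthroline (neutral); total -4. So Cd + (-4) = 2−, giving Cd = +2.
The complex ion is anionic, so cadmium takes the -ate form cadmate(II).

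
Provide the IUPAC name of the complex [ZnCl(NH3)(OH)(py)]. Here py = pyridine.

amminechlorohydroxo(pyridine)zinc(II)

There is no counter-ion, so the complex is neutral overall.
Ligand charges: 1×hydroxo (-1 each), 1×ammine (neutral), 1×pyridine (neutral), 1×chloro (-1 each); total -2. So Zn + (-2) = 0, giving Zn = +2.
Ligands are named alphabetically: ammine before chloro before hydroxo before pyridine.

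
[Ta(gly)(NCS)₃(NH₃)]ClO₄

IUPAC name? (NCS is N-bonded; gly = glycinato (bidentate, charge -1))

The 1 perchlorate counter-ion carries a total charge of -1, so each complex ion is 1+.
Ligand charges: 3×isothiocyanato (-1 each), 1×glycinato (-1 each), 1×ammine (neutral); total -4. So Ta + (-4) = 1+, giving Ta = +5.
Ligands are named alphabetically: ammine before glycinato before isothiocyanato.

ammine(glycinato)triisothiocyanatotantalum(V) perchlorate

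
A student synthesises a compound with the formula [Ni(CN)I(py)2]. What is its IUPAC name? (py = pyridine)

cyanoiodobis(pyridine)nickel(II)

There is no counter-ion, so the complex is neutral overall.
Ligand charges: 1×cyano (-1 each), 1×iodo (-1 each), 2×pyridine (neutral); total -2. So Ni + (-2) = 0, giving Ni = +2.
Ligands are named alphabetically: cyano before iodo before pyridine.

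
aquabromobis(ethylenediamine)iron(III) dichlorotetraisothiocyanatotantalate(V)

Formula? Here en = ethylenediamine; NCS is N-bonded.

Cation [Fe…]: ligand charges -1, Fe(III) ⇒ ion charge 2+.
Anion [Ta…]: ligand charges -6, Ta(V) ⇒ ion charge 1−.
One 2+ cation requires 2 of the 1− anion.

[FeBr(en)2(H2O)][TaCl2(NCS)4]2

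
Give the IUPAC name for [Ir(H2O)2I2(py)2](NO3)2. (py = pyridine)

The 2 nitrate counter-ions carry a total charge of -2, so each complex ion is 2+.
Ligand charges: 2×aqua (neutral), 2×pyridine (neutral), 2×iodo (-1 each); total -2. So Ir + (-2) = 2+, giving Ir = +4.
Ligands are named alphabetically: aqua before iodo before pyridine.

diaquadiiodobis(pyridine)iridium(IV) nitrate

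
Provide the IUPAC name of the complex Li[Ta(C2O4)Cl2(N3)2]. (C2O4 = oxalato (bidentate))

The 1 lithium counter-ion carries a total charge of +1, so each complex ion is 1−.
Ligand charges: 2×chloro (-1 each), 1×oxalato (-2 each), 2×azido (-1 each); total -6. So Ta + (-6) = 1−, giving Ta = +5.
The complex ion is anionic, so tantalum takes the -ate form tantalate(V).

lithium diazidodichlorooxalatotantalate(V)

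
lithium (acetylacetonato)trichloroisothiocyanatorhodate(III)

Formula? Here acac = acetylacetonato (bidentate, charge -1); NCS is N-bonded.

Ligands: 1 acetylacetonato (acac, -1), 3 chloro (Cl, -1), 1 isothiocyanato (NCS, -1). Ligand charge sum = -5.
With Rh in oxidation state +3, the complex ion is [Rh...]^2−.
Charge balance with lithium (+1) requires 1 complex ion per 2 lithium.

Li2[Rh(acac)Cl3(NCS)]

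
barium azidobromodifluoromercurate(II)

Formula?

Ba[HgBrF2(N3)]

Ligands: 2 fluoro (F, -1), 1 bromo (Br, -1), 1 azido (N3, -1). Ligand charge sum = -4.
With Hg in oxidation state +2, the complex ion is [Hg...]^2−.
Charge balance with barium (+2) requires 1 complex ion per 1 barium.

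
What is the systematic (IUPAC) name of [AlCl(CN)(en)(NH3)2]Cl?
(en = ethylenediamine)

diamminechlorocyano(ethylenediamine)aluminium(III) chloride

The 1 chloride counter-ion carries a total charge of -1, so each complex ion is 1+.
Ligand charges: 1×ethylenediamine (neutral), 1×chloro (-1 each), 2×ammine (neutral), 1×cyano (-1 each); total -2. So Al + (-2) = 1+, giving Al = +3.
Ligands are named alphabetically: ammine before chloro before cyano before ethylenediamine.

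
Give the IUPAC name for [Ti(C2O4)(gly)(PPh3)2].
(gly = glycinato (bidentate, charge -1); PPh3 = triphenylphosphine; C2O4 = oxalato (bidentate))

There is no counter-ion, so the complex is neutral overall.
Ligand charges: 1×glycinato (-1 each), 2×triphenylphosphine (neutral), 1×oxalato (-2 each); total -3. So Ti + (-3) = 0, giving Ti = +3.
Ligands are named alphabetically: glycinato before oxalato before triphenylphosphine.

(glycinato)oxalatobis(triphenylphosphine)titanium(III)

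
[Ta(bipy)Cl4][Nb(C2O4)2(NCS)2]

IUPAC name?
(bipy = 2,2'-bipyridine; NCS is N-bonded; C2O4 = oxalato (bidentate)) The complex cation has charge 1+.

(2,2'-bipyridine)tetrachlorotantalum(V) diisothiocyanatodioxalatoniobate(V)

Both ions are complex: the cation is named first with the plain metal name, the anion second with the -ate form; each ion's ligands are alphabetised independently.
The complex cation is given as 1+; its ligand charges sum to -4, so Ta = +5.
A 1:1 salt means the anion carries the equal and opposite charge, 1−.
Anion: ligand charges sum to -6; for the ion to be 1−, Nb = +5.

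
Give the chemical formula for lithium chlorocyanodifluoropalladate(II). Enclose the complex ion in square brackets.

Li2[PdCl(CN)F2]

Ligands: 1 cyano (CN, -1), 2 fluoro (F, -1), 1 chloro (Cl, -1). Ligand charge sum = -4.
Charge balance with lithium (+1) requires 1 complex ion per 2 lithium.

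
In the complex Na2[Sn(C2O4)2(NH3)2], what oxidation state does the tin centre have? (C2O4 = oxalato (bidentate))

2 sodium outside the brackets (+1 each) → the complex ion is 2−.
Ligand charges: 2×NH3 neutral; 2×C2O4 = -4; sum -4.
Sn + (-4) = 2− ⇒ Sn is +2.

+2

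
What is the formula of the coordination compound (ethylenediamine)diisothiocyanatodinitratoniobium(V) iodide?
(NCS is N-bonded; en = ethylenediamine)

Ligands: 2 isothiocyanato (NCS, -1), 2 nitrato (NO3, -1), 1 ethylenediamine (en, neutral). Ligand charge sum = -4.
With Nb in oxidation state +5, the complex ion is [Nb...]^1+.
Charge balance with iodide (-1) requires 1 complex ion per 1 iodide.

[Nb(en)(NCS)2(NO3)2]I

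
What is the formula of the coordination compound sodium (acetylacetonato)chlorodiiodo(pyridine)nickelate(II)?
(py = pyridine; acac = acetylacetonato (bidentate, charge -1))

Ligands: 1 pyridine (py, neutral), 1 acetylacetonato (acac, -1), 2 iodo (I, -1), 1 chloro (Cl, -1). Ligand charge sum = -4.
With Ni in oxidation state +2, the complex ion is [Ni...]^2−.
Charge balance with sodium (+1) requires 1 complex ion per 2 sodium.

Na2[Ni(acac)ClI2(py)]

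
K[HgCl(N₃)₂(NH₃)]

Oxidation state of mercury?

+2

1 potassium outside the brackets (+1 each) → the complex ion is 1−.
Ligand charges: 1×NH3 neutral; 1×Cl = -1; 2×N3 = -2; sum -3.
Hg + (-3) = 1− ⇒ Hg is +2.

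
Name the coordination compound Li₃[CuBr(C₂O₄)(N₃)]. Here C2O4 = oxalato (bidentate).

The 3 lithium counter-ions carry a total charge of +3, so each complex ion is 3−.
Ligand charges: 1×oxalato (-2 each), 1×azido (-1 each), 1×bromo (-1 each); total -4. So Cu + (-4) = 3−, giving Cu = +1.
Ligands are named alphabetically: azido before bromo before oxalato.
The complex ion is anionic, so copper takes the -ate form cuprate(I).

lithium azidobromooxalatocuprate(I)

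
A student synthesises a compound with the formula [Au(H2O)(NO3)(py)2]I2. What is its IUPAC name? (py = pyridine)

aquanitratobis(pyridine)gold(III) iodide

The 2 iodide counter-ions carry a total charge of -2, so each complex ion is 2+.
Ligand charges: 2×pyridine (neutral), 1×nitrato (-1 each), 1×aqua (neutral); total -1. So Au + (-1) = 2+, giving Au = +3.
Ligands are named alphabetically: aqua before nitrato before pyridine.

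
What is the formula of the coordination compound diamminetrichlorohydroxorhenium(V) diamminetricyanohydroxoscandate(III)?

[ReCl3(NH3)2(OH)][Sc(CN)3(NH3)2(OH)]

Cation [Re…]: ligand charges -4, Re(V) ⇒ ion charge 1+.
Anion [Sc…]: ligand charges -4, Sc(III) ⇒ ion charge 1−.
One 1+ cation balances one 1− anion.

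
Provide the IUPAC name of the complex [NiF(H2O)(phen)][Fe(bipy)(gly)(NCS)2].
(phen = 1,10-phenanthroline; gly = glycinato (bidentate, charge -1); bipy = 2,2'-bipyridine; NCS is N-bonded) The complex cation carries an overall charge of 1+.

aquafluoro(1,10-phenanthroline)nickel(II) (2,2'-bipyridine)(glycinato)diisothiocyanatoferrate(II)

Both ions are complex: the cation is named first with the plain metal name, the anion second with the -ate form; each ion's ligands are alphabetised independently.
The complex cation is given as 1+; its ligand charges sum to -1, so Ni = +2.
A 1:1 salt means the anion carries the equal and opposite charge, 1−.
Anion: ligand charges sum to -3; for the ion to be 1−, Fe = +2.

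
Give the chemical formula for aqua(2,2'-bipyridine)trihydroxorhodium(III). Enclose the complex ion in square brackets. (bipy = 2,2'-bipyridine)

[Rh(bipy)(H2O)(OH)3]

Ligands: 1 aqua (H2O, neutral), 1 2,2'-bipyridine (bipy, neutral), 3 hydroxo (OH, -1). Ligand charge sum = -3.
With Rh in oxidation state +3, the complex ion is [Rh...].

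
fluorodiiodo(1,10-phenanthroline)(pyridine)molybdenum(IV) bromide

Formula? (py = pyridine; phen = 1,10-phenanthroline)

Ligands: 2 iodo (I, -1), 1 pyridine (py, neutral), 1 1,10-phenanthroline (phen, neutral), 1 fluoro (F, -1). Ligand charge sum = -3.
With Mo in oxidation state +4, the complex ion is [Mo...]^1+.
Charge balance with bromide (-1) requires 1 complex ion per 1 bromide.

[MoFI2(phen)(py)]Br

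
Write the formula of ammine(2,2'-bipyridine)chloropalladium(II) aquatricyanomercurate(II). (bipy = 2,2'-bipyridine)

[Pd(bipy)Cl(NH3)][Hg(CN)3(H2O)]

Cation [Pd…]: ligand charges -1, Pd(II) ⇒ ion charge 1+.
Anion [Hg…]: ligand charges -3, Hg(II) ⇒ ion charge 1−.
One 1+ cation balances one 1− anion.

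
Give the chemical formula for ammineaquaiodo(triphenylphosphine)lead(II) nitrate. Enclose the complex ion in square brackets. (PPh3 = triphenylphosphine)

Ligands: 1 ammine (NH3, neutral), 1 triphenylphosphine (PPh3, neutral), 1 aqua (H2O, neutral), 1 iodo (I, -1). Ligand charge sum = -1.
With Pb in oxidation state +2, the complex ion is [Pb...]^1+.
Charge balance with nitrate (-1) requires 1 complex ion per 1 nitrate.

[Pb(H2O)I(NH3)(PPh3)]NO3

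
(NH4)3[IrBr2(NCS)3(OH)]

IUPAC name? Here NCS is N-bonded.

The 3 ammonium counter-ions carry a total charge of +3, so each complex ion is 3−.
Ligand charges: 1×hydroxo (-1 each), 3×isothiocyanato (-1 each), 2×bromo (-1 each); total -6. So Ir + (-6) = 3−, giving Ir = +3.
The complex ion is anionic, so iridium takes the -ate form iridate(III).

ammonium dibromohydroxotriisothiocyanatoiridate(III)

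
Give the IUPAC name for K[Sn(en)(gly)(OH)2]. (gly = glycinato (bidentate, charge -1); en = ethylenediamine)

The 1 potassium counter-ion carries a total charge of +1, so each complex ion is 1−.
Ligand charges: 1×glycinato (-1 each), 1×ethylenediamine (neutral), 2×hydroxo (-1 each); total -3. So Sn + (-3) = 1−, giving Sn = +2.
Ligands are named alphabetically: ethylenediamine before glycinato before hydroxo.
The complex ion is anionic, so tin takes the -ate form stannate(II).

potassium (ethylenediamine)(glycinato)dihydroxostannate(II)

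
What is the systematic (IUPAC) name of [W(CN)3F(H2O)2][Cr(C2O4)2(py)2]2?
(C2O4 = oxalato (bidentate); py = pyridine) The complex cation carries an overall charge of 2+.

Both ions are complex: the cation is named first with the plain metal name, the anion second with the -ate form; each ion's ligands are alphabetised independently.
The complex cation is given as 2+; its ligand charges sum to -4, so W = +6.
With 2 anions per cation, each anion must be 2/2 = 1−.
Anion: ligand charges sum to -4; for the ion to be 1−, Cr = +3.

diaquatricyanofluorotungsten(VI) dioxalatobis(pyridine)chromate(III)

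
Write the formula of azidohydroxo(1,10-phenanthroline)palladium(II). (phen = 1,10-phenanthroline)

Ligands: 1 hydroxo (OH, -1), 1 azido (N3, -1), 1 1,10-phenanthroline (phen, neutral). Ligand charge sum = -2.
With Pd in oxidation state +2, the complex ion is [Pd...].

[Pd(N3)(OH)(phen)]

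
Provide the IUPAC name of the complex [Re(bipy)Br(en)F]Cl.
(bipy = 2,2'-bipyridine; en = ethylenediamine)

The 1 chloride counter-ion carries a total charge of -1, so each complex ion is 1+.
Ligand charges: 1×2,2'-bipyridine (neutral), 1×fluoro (-1 each), 1×bromo (-1 each), 1×ethylenediamine (neutral); total -2. So Re + (-2) = 1+, giving Re = +3.
Ligands are named alphabetically: bipyridine before bromo before ethylenediamine before fluoro.

(2,2'-bipyridine)bromo(ethylenediamine)fluororhenium(III) chloride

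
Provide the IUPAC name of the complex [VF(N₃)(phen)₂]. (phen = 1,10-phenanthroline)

There is no counter-ion, so the complex is neutral overall.
Ligand charges: 1×fluoro (-1 each), 2×1,10-phenanthroline (neutral), 1×azido (-1 each); total -2. So V + (-2) = 0, giving V = +2.
Ligands are named alphabetically: azido before fluoro before phenanthroline.

azidofluorobis(1,10-phenanthroline)vanadium(II)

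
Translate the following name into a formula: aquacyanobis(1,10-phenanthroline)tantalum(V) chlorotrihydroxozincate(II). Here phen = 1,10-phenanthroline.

[Ta(CN)(H2O)(phen)2][ZnCl(OH)3]2

Cation [Ta…]: ligand charges -1, Ta(V) ⇒ ion charge 4+.
Anion [Zn…]: ligand charges -4, Zn(II) ⇒ ion charge 2−.
One 4+ cation requires 2 of the 2− anion.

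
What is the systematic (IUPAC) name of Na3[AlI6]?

The 3 sodium counter-ions carry a total charge of +3, so each complex ion is 3−.
Ligand charges: 6×iodo (-1 each); total -6. So Al + (-6) = 3−, giving Al = +3.
The complex ion is anionic, so aluminium takes the -ate form aluminate(III).

sodium hexaiodoaluminate(III)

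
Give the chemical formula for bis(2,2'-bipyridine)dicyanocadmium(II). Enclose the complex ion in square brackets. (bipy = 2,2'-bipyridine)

[Cd(bipy)2(CN)2]

Ligands: 2 cyano (CN, -1), 2 2,2'-bipyridine (bipy, neutral). Ligand charge sum = -2.
With Cd in oxidation state +2, the complex ion is [Cd...].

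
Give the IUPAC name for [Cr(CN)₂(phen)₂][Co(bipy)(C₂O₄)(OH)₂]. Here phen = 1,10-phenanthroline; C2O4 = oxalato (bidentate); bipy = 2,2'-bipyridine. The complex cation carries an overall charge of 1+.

dicyanobis(1,10-phenanthroline)chromium(III) (2,2'-bipyridine)dihydroxooxalatocobaltate(III)

The complex cation is given as 1+; its ligand charges sum to -2, so Cr = +3.
A 1:1 salt means the anion carries the equal and opposite charge, 1−.
Anion: ligand charges sum to -4; for the ion to be 1−, Co = +3.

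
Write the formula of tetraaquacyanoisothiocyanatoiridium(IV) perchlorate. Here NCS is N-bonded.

[Ir(CN)(H2O)4(NCS)](ClO4)2

Ligands: 1 cyano (CN, -1), 1 isothiocyanato (NCS, -1), 4 aqua (H2O, neutral). Ligand charge sum = -2.
With Ir in oxidation state +4, the complex ion is [Ir...]^2+.
Charge balance with perchlorate (-1) requires 1 complex ion per 2 perchlorate.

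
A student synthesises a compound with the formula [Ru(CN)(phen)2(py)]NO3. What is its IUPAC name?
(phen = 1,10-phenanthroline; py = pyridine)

The 1 nitrate counter-ion carries a total charge of -1, so each complex ion is 1+.
Ligand charges: 1×cyano (-1 each), 2×1,10-phenanthroline (neutral), 1×pyridine (neutral); total -1. So Ru + (-1) = 1+, giving Ru = +2.
Ligands are named alphabetically: cyano before phenanthroline before pyridine.

cyanobis(1,10-phenanthroline)(pyridine)ruthenium(II) nitrate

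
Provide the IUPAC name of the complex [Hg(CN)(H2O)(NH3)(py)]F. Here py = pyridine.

The 1 fluoride counter-ion carries a total charge of -1, so each complex ion is 1+.
Ligand charges: 1×ammine (neutral), 1×pyridine (neutral), 1×cyano (-1 each), 1×aqua (neutral); total -1. So Hg + (-1) = 1+, giving Hg = +2.
Ligands are named alphabetically: ammine before aqua before cyano before pyridine.

ammineaquacyano(pyridine)mercury(II) fluoride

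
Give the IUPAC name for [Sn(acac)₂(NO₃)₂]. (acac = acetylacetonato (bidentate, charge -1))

bis(acetylacetonato)dinitratotin(IV)

There is no counter-ion, so the complex is neutral overall.
Ligand charges: 2×nitrato (-1 each), 2×acetylacetonato (-1 each); total -4. So Sn + (-4) = 0, giving Sn = +4.
Ligands are named alphabetically: acetylacetonato before nitrato.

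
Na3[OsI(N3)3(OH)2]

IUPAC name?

The 3 sodium counter-ions carry a total charge of +3, so each complex ion is 3−.
Ligand charges: 3×azido (-1 each), 2×hydroxo (-1 each), 1×iodo (-1 each); total -6. So Os + (-6) = 3−, giving Os = +3.
Ligands are named alphabetically: azido before hydroxo before iodo.
The complex ion is anionic, so osmium takes the -ate form osmate(III).

sodium triazidodihydroxoiodoosmate(III)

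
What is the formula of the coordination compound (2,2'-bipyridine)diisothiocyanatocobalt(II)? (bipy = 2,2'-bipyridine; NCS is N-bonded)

Ligands: 1 2,2'-bipyridine (bipy, neutral), 2 isothiocyanato (NCS, -1). Ligand charge sum = -2.
With Co in oxidation state +2, the complex ion is [Co...].

[Co(bipy)(NCS)2]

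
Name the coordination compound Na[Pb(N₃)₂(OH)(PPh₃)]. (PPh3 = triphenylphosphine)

sodium diazidohydroxo(triphenylphosphine)plumbate(II)

The 1 sodium counter-ion carries a total charge of +1, so each complex ion is 1−.
Ligand charges: 1×hydroxo (-1 each), 1×triphenylphosphine (neutral), 2×azido (-1 each); total -3. So Pb + (-3) = 1−, giving Pb = +2.
Ligands are named alphabetically: azido before hydroxo before triphenylphosphine.
The complex ion is anionic, so lead takes the -ate form plumbate(II).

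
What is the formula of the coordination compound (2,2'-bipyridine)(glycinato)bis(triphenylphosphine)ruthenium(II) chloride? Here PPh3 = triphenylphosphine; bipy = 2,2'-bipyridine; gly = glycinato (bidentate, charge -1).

[Ru(bipy)(gly)(PPh3)2]Cl

Ligands: 2 triphenylphosphine (PPh3, neutral), 1 2,2'-bipyridine (bipy, neutral), 1 glycinato (gly, -1). Ligand charge sum = -1.
With Ru in oxidation state +2, the complex ion is [Ru...]^1+.
Charge balance with chloride (-1) requires 1 complex ion per 1 chloride.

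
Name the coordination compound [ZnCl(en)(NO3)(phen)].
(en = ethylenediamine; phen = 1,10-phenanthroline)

chloro(ethylenediamine)nitrato(1,10-phenanthroline)zinc(II)

There is no counter-ion, so the complex is neutral overall.
Ligand charges: 1×nitrato (-1 each), 1×ethylenediamine (neutral), 1×chloro (-1 each), 1×1,10-phenanthroline (neutral); total -2. So Zn + (-2) = 0, giving Zn = +2.
Ligands are named alphabetically: chloro before ethylenediamine before nitrato before phenanthroline.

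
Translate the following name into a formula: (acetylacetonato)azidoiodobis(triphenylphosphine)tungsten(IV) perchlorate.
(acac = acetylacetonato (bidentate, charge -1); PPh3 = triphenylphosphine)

Ligands: 1 azido (N3, -1), 1 iodo (I, -1), 1 acetylacetonato (acac, -1), 2 triphenylphosphine (PPh3, neutral). Ligand charge sum = -3.
With W in oxidation state +4, the complex ion is [W...]^1+.
Charge balance with perchlorate (-1) requires 1 complex ion per 1 perchlorate.

[W(acac)I(N3)(PPh3)2]ClO4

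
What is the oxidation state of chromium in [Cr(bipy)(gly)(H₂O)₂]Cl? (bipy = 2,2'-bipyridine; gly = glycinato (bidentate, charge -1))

1 chloride outside the brackets (-1 each) → the complex ion is 1+.
Ligand charges: 1×bipy neutral; 1×gly = -1; 2×H2O neutral; sum -1.
Cr + (-1) = 1+ ⇒ Cr is +2.

+2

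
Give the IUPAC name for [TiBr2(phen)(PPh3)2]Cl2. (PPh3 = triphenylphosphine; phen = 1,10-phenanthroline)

dibromo(1,10-phenanthroline)bis(triphenylphosphine)titanium(IV) chloride

The 2 chloride counter-ions carry a total charge of -2, so each complex ion is 2+.
Ligand charges: 2×triphenylphosphine (neutral), 1×1,10-phenanthroline (neutral), 2×bromo (-1 each); total -2. So Ti + (-2) = 2+, giving Ti = +4.
Ligands are named alphabetically: bromo before phenanthroline before triphenylphosphine.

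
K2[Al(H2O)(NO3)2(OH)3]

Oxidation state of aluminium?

2 potassium outside the brackets (+1 each) → the complex ion is 2−.
Ligand charges: 2×NO3 = -2; 1×H2O neutral; 3×OH = -3; sum -5.
Al + (-5) = 2− ⇒ Al is +3.

+3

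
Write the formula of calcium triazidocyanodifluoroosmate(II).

Ligands: 3 azido (N3, -1), 1 cyano (CN, -1), 2 fluoro (F, -1). Ligand charge sum = -6.
With Os in oxidation state +2, the complex ion is [Os...]^4−.
Charge balance with calcium (+2) requires 1 complex ion per 2 calcium.

Ca2[Os(CN)F2(N3)3]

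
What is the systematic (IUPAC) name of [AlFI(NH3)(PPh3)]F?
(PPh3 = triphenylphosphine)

amminefluoroiodo(triphenylphosphine)aluminium(III) fluoride

The 1 fluoride counter-ion carries a total charge of -1, so each complex ion is 1+.
Ligand charges: 1×ammine (neutral), 1×triphenylphosphine (neutral), 1×fluoro (-1 each), 1×iodo (-1 each); total -2. So Al + (-2) = 1+, giving Al = +3.
Ligands are named alphabetically: ammine before fluoro before iodo before triphenylphosphine.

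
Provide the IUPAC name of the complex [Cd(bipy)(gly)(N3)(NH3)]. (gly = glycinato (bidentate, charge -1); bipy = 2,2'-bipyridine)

There is no counter-ion, so the complex is neutral overall.
Ligand charges: 1×azido (-1 each), 1×glycinato (-1 each), 1×2,2'-bipyridine (neutral), 1×ammine (neutral); total -2. So Cd + (-2) = 0, giving Cd = +2.
Ligands are named alphabetically: ammine before azido before bipyridine before glycinato.

ammineazido(2,2'-bipyridine)(glycinato)cadmium(II)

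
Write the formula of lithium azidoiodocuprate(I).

Ligands: 1 azido (N3, -1), 1 iodo (I, -1). Ligand charge sum = -2.
Charge balance with lithium (+1) requires 1 complex ion per 1 lithium.

Li[CuI(N3)]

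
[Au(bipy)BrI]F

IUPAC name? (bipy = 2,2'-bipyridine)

(2,2'-bipyridine)bromoiodogold(III) fluoride

The 1 fluoride counter-ion carries a total charge of -1, so each complex ion is 1+.
Ligand charges: 1×2,2'-bipyridine (neutral), 1×bromo (-1 each), 1×iodo (-1 each); total -2. So Au + (-2) = 1+, giving Au = +3.
Ligands are named alphabetically: bipyridine before bromo before iodo.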